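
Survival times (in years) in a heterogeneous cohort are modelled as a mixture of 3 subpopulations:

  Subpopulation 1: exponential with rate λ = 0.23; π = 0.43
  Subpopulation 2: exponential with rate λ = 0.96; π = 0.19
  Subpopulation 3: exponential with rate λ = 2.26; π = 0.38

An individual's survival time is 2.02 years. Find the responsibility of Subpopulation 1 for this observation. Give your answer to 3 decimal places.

Apply Bayes' rule: the posterior for each component is proportional to its prior times its likelihood at x.
Exponential densities:
  p_1 = 0.23·e^(−0.23·2.02) = 0.23·e^(−0.4646) = 0.144529
  p_2 = 0.96·e^(−0.96·2.02) = 0.96·e^(−1.9392) = 0.138066
  p_3 = 2.26·e^(−2.26·2.02) = 2.26·e^(−4.5652) = 0.0235216
Unnormalised posteriors:
  π_1·p_1 = 0.43 × 0.144529 = 0.0621474
  π_2·p_2 = 0.19 × 0.138066 = 0.0262326
  π_3·p_3 = 0.38 × 0.0235216 = 0.00893822
Marginal: 0.0621474 + 0.0262326 + 0.00893822 = 0.0973182
So the posterior for Subpopulation 1 is 0.0621474 / 0.0973182 ≈ 0.639.

0.639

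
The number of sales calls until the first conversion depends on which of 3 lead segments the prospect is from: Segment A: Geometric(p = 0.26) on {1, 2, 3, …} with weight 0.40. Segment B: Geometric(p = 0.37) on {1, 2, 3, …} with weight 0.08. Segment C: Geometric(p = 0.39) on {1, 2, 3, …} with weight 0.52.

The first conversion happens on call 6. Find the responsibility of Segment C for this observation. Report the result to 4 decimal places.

Apply Bayes' rule: the posterior for each component is proportional to its prior times its likelihood at x.
Evaluate each component's likelihood at the observed value:
  f_A = 0.0576942
  f_B = 0.0367202
  f_C = 0.0329393
Unnormalised posteriors:
  P(Z=A)·f_A = 0.40 × 0.0576942 = 0.0230777
  P(Z=B)·f_B = 0.08 × 0.0367202 = 0.00293761
  P(Z=C)·f_C = 0.52 × 0.0329393 = 0.0171284
Normaliser: 0.0230777 + 0.00293761 + 0.0171284 = 0.0431437
So the posterior for Segment C is 0.0171284 / 0.0431437 ≈ 0.3970.

0.3970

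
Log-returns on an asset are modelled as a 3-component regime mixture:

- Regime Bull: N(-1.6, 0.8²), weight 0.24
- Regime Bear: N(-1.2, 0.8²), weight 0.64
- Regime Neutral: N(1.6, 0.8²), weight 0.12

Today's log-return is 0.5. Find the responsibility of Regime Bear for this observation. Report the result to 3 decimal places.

Posterior ∝ prior × likelihood, so P(k | x) ∝ π_k f_k(x); normalise over all components.
Component likelihoods at x = 0.5:
  L_Bull = (1/(0.8·√(2π)))·exp(−(0.5−-1.6)²/(2·0.8²)) = 0.498678·exp(-3.44531) = 0.0159052
  L_Bear = (1/(0.8·√(2π)))·exp(−(0.5−-1.2)²/(2·0.8²)) = 0.498678·exp(-2.25781) = 0.0521512
  L_Neutral = (1/(0.8·√(2π)))·exp(−(0.5−1.6)²/(2·0.8²)) = 0.498678·exp(-0.94531) = 0.193765
Multiply by the mixture weights:
  π_Bull·L_Bull = 0.24 × 0.0159052 = 0.00381725
  π_Bear·L_Bear = 0.64 × 0.0521512 = 0.0333768
  π_Neutral·L_Neutral = 0.12 × 0.193765 = 0.0232518
Normaliser: 0.00381725 + 0.0333768 + 0.0232518 = 0.0604459
Responsibility of Regime Bear: 0.0333768 / 0.0604459 ≈ 0.552

0.552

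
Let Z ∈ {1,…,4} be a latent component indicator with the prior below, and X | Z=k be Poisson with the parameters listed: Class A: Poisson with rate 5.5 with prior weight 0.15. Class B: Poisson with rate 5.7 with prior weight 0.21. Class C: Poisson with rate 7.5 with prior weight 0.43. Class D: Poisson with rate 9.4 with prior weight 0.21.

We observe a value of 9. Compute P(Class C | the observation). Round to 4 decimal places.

0.5088

Apply Bayes' rule: the posterior for each component is proportional to its prior times its likelihood at x.
Component likelihoods at x = 9:
  f_A = e^(−5.5)·5.5^9/9! = 0.0518659
  f_B = e^(−5.7)·5.7^9/9! = 0.0585642
  f_C = e^(−7.5)·7.5^9/9! = 0.11444
  f_D = e^(−9.4)·9.4^9/9! = 0.130623
Multiply by the mixture weights:
  π_A·f_A = 0.15 × 0.0518659 = 0.00777988
  π_B·f_B = 0.21 × 0.0585642 = 0.0122985
  π_C·f_C = 0.43 × 0.11444 = 0.0492094
  π_D·f_D = 0.21 × 0.130623 = 0.0274308
Normaliser: 0.00777988 + 0.0122985 + 0.0492094 + 0.0274308 = 0.0967186
So the posterior for Class C is 0.0492094 / 0.0967186 ≈ 0.5088.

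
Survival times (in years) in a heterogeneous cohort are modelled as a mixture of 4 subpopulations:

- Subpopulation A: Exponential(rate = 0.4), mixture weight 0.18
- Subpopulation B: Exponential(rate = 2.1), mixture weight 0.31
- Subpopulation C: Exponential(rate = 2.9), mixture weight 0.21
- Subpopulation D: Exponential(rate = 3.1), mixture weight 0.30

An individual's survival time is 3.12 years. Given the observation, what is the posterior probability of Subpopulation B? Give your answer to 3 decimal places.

Apply Bayes' rule: the posterior for each component is proportional to its prior times its likelihood at x.
Evaluate each component's likelihood at the observed value:
  p_A = 0.114831
  p_B = 0.00299724
  p_C = 0.000341116
  p_D = 0.000195373
Prior × likelihood for each component:
  π_A·p_A = 0.18 × 0.114831 = 0.0206696
  π_B·p_B = 0.31 × 0.00299724 = 0.000929145
  π_C·p_C = 0.21 × 0.000341116 = 7.16343e-05
  π_D·p_D = 0.30 × 0.000195373 = 5.8612e-05
Sum: 0.0206696 + 0.000929145 + 7.16343e-05 + 5.8612e-05 = 0.021729
P(Subpopulation B | 3.12 years) ≈ 0.043

0.043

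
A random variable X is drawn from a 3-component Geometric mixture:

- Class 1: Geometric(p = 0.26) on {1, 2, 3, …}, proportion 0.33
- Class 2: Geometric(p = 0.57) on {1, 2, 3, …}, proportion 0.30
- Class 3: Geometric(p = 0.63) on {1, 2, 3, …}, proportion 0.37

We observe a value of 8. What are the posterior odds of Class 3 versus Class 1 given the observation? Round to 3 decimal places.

Only the two components matter; the odds are (π_i f_i(x)) / (π_j f_j(x)).
Component likelihoods at x = 8:
  L_1 = 0.0315933
  L_2 = 0.00154937
  L_3 = 0.000598071
0.000221286 / 0.0104258 ≈ 0.021

0.021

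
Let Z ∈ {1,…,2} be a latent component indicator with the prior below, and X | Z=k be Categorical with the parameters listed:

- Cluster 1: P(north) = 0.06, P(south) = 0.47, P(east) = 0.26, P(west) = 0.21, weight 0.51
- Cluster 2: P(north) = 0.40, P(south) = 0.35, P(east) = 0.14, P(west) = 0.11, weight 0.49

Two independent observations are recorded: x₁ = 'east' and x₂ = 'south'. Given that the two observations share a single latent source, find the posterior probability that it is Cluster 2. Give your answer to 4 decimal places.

0.2781

P(component k | x) = π_k·f_k(x) / marginal(x), where marginal(x) = Σ_j π_j·f_j(x).
Since both observations come from the same component, the likelihood for component k is f_k(x₁)·f_k(x₂).
  L_1 = [P(east | comp) = 0.26] × [0.47] = 0.1222
  L_2 = [P(east | comp) = 0.14] × [0.35] = 0.049
Unnormalised posteriors:
  π_1·L_1 = 0.51 × 0.1222 = 0.062322
  π_2·L_2 = 0.49 × 0.049 = 0.02401
Normaliser: 0.062322 + 0.02401 = 0.086332
So the posterior for Cluster 2 is 0.02401 / 0.086332 ≈ 0.2781.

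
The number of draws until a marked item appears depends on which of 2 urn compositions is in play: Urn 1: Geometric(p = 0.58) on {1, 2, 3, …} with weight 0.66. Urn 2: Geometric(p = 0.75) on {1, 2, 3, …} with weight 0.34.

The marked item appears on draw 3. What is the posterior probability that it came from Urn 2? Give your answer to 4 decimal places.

0.1910

Posterior ∝ prior × likelihood, so P(k | x) ∝ w_k f_k(x); normalise over all components.
Component likelihoods at x = 3:
  f_1 = 0.102312
  f_2 = 0.046875
Unnormalised posteriors:
  w_1·f_1 = 0.66 × 0.102312 = 0.0675259
  w_2·f_2 = 0.34 × 0.046875 = 0.0159375
Denominator: 0.0675259 + 0.0159375 = 0.0834634
Responsibility of Urn 2: 0.0159375 / 0.0834634 ≈ 0.1910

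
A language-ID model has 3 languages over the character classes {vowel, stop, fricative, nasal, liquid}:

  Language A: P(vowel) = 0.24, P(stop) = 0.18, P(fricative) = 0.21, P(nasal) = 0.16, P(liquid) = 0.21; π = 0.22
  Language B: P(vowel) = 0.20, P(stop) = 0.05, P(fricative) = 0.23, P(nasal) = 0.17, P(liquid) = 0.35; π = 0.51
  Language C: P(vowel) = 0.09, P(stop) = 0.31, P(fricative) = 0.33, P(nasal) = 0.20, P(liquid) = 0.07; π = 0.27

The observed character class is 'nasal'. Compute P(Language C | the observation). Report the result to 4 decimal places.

0.3070

By Bayes' theorem, P(k | x) = π_k f_k(x) / Σ_j π_j f_j(x).
Component likelihoods at x = 'nasal':
  f_A = P(nasal | comp) = 0.16
  f_B = P(nasal | comp) = 0.17
  f_C = P(nasal | comp) = 0.20
Unnormalised posteriors:
  π_A·f_A = 0.22 × 0.16 = 0.0352
  π_B·f_B = 0.51 × 0.17 = 0.0867
  π_C·f_C = 0.27 × 0.2 = 0.054
Normaliser: 0.0352 + 0.0867 + 0.054 = 0.1759
So the posterior for Language C is 0.054 / 0.1759 ≈ 0.3070.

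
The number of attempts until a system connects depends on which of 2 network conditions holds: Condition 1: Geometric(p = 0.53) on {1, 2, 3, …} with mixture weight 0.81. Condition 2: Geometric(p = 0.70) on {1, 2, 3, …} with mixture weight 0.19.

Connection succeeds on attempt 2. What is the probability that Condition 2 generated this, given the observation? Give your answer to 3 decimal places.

Posterior ∝ prior × likelihood, so P(k | x) ∝ P(Z=k) f_k(x); normalise over all components.
Evaluate each component's likelihood at the observed value:
  f_1 = 0.53·(1−0.53)^1 = 0.53·0.47 = 0.2491
  f_2 = 0.70·(1−0.70)^1 = 0.70·0.3 = 0.21
Weight by the priors:
  P(Z=1)·f_1 = 0.81 × 0.2491 = 0.201771
  P(Z=2)·f_2 = 0.19 × 0.21 = 0.0399
Marginal: 0.201771 + 0.0399 = 0.241671
So the posterior for Condition 2 is 0.0399 / 0.241671 ≈ 0.165.

0.165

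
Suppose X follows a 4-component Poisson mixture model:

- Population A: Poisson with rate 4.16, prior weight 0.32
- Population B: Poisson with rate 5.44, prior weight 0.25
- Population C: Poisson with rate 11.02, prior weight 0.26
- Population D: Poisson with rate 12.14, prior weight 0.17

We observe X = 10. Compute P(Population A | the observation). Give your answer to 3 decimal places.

0.037

Apply Bayes' rule: the posterior for each component is proportional to its prior times its likelihood at x.
Poisson probabilities:
  p_A = 0.00667583
  p_B = 0.0271434
  p_C = 0.119159
  p_D = 0.10235
Weight by the priors:
  P(Z=A)·p_A = 0.32 × 0.00667583 = 0.00213627
  P(Z=B)·p_B = 0.25 × 0.0271434 = 0.00678585
  P(Z=C)·p_C = 0.26 × 0.119159 = 0.0309814
  P(Z=D)·p_D = 0.17 × 0.10235 = 0.0173995
Normaliser: 0.00213627 + 0.00678585 + 0.0309814 + 0.0173995 = 0.0573031
P(Population A | x) = 0.00213627 / 0.0573031 ≈ 0.037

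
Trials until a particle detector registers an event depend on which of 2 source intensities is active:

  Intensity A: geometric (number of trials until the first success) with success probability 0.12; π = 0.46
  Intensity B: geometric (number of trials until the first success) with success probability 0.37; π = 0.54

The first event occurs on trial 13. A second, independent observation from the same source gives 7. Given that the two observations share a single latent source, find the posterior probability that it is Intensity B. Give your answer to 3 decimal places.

The responsibility of component k is π_k f_k(x) divided by Σ_j π_j f_j(x).
Since both observations come from the same component, the likelihood for component k is f_k(x₁)·f_k(x₂).
  L_A = [0.12·(1−0.12)^12 = 0.12·0.215671 = 0.0258805] × [0.0557285] = 0.00144228
  L_B = [0.37·(1−0.37)^12 = 0.37·0.00390919 = 0.0014464] × [0.0231337] = 3.34606e-05
Multiply by the mixture weights:
  π_A·L_A = 0.46 × 0.00144228 = 0.00066345
  π_B·L_B = 0.54 × 3.34606e-05 = 1.80687e-05
Denominator: 0.00066345 + 1.80687e-05 = 0.000681519
P(Intensity B | x) = 1.80687e-05 / 0.000681519 ≈ 0.027

0.027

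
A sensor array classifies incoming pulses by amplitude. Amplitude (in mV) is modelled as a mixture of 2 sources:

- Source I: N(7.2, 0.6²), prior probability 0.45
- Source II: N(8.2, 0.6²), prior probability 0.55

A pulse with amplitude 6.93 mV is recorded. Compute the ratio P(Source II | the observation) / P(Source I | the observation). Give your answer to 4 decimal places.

Only the two components matter; the odds are (w_i f_i(x)) / (w_j f_j(x)).
Evaluate each component's likelihood at the observed value:
  L_I = 0.600878
  L_II = 0.0707748
Posterior odds = (w_II·L_II) / (w_I·L_I) = (0.55·0.0707748) / (0.45·0.600878) = 0.0389262 / 0.270395 ≈ 0.1440

0.1440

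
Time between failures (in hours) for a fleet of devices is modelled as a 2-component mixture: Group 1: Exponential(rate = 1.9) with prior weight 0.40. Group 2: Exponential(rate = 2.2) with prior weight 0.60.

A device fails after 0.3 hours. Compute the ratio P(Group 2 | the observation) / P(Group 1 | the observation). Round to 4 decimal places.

Only the two components matter; the odds are (P(Z=i) f_i(x)) / (P(Z=j) f_j(x)).
Exponential densities:
  p_1 = 1.9·e^(−1.9·0.3) = 1.9·e^(−0.5700) = 1.0745
  p_2 = 2.2·e^(−2.2·0.3) = 2.2·e^(−0.6600) = 1.13707
0.682244 / 0.429799 ≈ 1.5874

1.5874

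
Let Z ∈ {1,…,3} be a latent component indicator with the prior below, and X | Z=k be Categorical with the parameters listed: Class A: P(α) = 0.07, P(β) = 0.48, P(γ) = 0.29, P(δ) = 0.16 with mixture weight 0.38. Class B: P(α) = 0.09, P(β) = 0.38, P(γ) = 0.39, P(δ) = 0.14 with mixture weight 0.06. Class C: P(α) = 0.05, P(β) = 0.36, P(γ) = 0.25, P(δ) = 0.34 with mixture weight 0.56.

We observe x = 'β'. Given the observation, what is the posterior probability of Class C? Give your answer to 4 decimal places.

Apply Bayes' rule: the posterior for each component is proportional to its prior times its likelihood at x.
Categorical probabilities:
  p_A = 0.48
  p_B = 0.38
  p_C = 0.36
Prior × likelihood for each component:
  w_A·p_A = 0.38 × 0.48 = 0.1824
  w_B·p_B = 0.06 × 0.38 = 0.0228
  w_C·p_C = 0.56 × 0.36 = 0.2016
Evidence: 0.1824 + 0.0228 + 0.2016 = 0.4068
P(Class C | 'β') = 0.2016 / 0.4068 ≈ 0.4956

0.4956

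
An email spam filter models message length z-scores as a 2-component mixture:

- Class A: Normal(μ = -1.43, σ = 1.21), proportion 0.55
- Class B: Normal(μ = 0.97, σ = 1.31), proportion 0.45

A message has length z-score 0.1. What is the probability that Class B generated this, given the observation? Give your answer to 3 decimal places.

By Bayes' theorem, P(k | x) = P(Z=k) f_k(x) / Σ_j P(Z=j) f_j(x).
Normal densities:
  p_A = (1/(1.21·√(2π)))·exp(−(0.1−-1.43)²/(2·1.21²)) = 0.329704·exp(-0.79943) = 0.14823
  p_B = (1/(1.31·√(2π)))·exp(−(0.1−0.97)²/(2·1.31²)) = 0.304536·exp(-0.22053) = 0.244267
Weight by the priors:
  P(Z=A)·p_A = 0.55 × 0.14823 = 0.0815264
  P(Z=B)·p_B = 0.45 × 0.244267 = 0.10992
Denominator: 0.0815264 + 0.10992 = 0.191446
Responsibility of Class B: 0.10992 / 0.191446 ≈ 0.574

0.574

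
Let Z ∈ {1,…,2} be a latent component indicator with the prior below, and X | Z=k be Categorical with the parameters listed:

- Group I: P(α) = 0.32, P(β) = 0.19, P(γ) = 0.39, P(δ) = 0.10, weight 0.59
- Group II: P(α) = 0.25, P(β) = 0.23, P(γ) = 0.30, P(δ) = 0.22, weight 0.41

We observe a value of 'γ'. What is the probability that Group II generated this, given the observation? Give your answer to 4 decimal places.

0.3483

P(component k | x) = P(Z=k)·f_k(x) / marginal(x), where marginal(x) = Σ_j P(Z=j)·f_j(x).
Evaluate each component's likelihood at the observed value:
  p_I = P(γ | comp) = 0.39
  p_II = P(γ | comp) = 0.30
Multiply by the mixture weights:
  P(Z=I)·p_I = 0.59 × 0.39 = 0.2301
  P(Z=II)·p_II = 0.41 × 0.3 = 0.123
Marginal: 0.2301 + 0.123 = 0.3531
So the posterior for Group II is 0.123 / 0.3531 ≈ 0.3483.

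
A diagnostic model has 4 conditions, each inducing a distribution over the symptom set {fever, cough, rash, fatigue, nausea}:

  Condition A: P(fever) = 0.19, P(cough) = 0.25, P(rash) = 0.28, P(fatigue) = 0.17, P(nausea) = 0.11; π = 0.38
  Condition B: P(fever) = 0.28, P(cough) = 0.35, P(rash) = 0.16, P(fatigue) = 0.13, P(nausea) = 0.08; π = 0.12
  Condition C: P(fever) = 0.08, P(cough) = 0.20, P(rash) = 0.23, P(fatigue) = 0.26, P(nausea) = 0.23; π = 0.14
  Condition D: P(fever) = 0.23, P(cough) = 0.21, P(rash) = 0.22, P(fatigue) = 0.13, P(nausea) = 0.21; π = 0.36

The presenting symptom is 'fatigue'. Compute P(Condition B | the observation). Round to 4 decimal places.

0.0955

Posterior ∝ prior × likelihood, so P(k | x) ∝ P(Z=k) f_k(x); normalise over all components.
Evaluate each component's likelihood at the observed value:
  f_A = P(fatigue | comp) = 0.17
  f_B = P(fatigue | comp) = 0.13
  f_C = P(fatigue | comp) = 0.26
  f_D = P(fatigue | comp) = 0.13
Prior × likelihood for each component:
  P(Z=A)·f_A = 0.38 × 0.17 = 0.0646
  P(Z=B)·f_B = 0.12 × 0.13 = 0.0156
  P(Z=C)·f_C = 0.14 × 0.26 = 0.0364
  P(Z=D)·f_D = 0.36 × 0.13 = 0.0468
Sum: 0.0646 + 0.0156 + 0.0364 + 0.0468 = 0.1634
So the posterior for Condition B is 0.0156 / 0.1634 ≈ 0.0955.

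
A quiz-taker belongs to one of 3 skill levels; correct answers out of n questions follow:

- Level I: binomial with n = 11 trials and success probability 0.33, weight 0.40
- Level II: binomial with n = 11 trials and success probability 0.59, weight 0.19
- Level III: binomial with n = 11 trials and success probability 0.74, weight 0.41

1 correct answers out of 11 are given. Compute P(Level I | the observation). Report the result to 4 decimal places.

0.9936

By Bayes' theorem, P(k | x) = P(Z=k) f_k(x) / Σ_j P(Z=j) f_j(x).
Component likelihoods at x = 1 correct answers out of 11:
  L_I = C(11,1)·0.33^1·0.67^10 = 11·0.33·0.0182284 = 0.066169
  L_II = C(11,1)·0.59^1·0.41^10 = 11·0.59·0.000134227 = 0.000871131
  L_III = C(11,1)·0.74^1·0.26^10 = 11·0.74·1.41167e-06 = 1.1491e-05
Unnormalised posteriors:
  P(Z=I)·L_I = 0.40 × 0.066169 = 0.0264676
  P(Z=II)·L_II = 0.19 × 0.000871131 = 0.000165515
  P(Z=III)·L_III = 0.41 × 1.1491e-05 = 4.71131e-06
Denominator: 0.0264676 + 0.000165515 + 4.71131e-06 = 0.0266378
P(Level I | data) = 0.0264676 / 0.0266378 ≈ 0.9936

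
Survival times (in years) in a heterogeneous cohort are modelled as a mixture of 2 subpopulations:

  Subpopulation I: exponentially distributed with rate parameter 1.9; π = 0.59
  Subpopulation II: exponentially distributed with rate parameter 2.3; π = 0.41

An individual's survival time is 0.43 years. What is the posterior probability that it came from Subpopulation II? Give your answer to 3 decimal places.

0.415

Apply Bayes' rule: the posterior for each component is proportional to its prior times its likelihood at x.
Exponential densities:
  L_I = 0.839334
  L_II = 0.855481
Unnormalised posteriors:
  P(Z=I)·L_I = 0.59 × 0.839334 = 0.495207
  P(Z=II)·L_II = 0.41 × 0.855481 = 0.350747
Evidence: 0.495207 + 0.350747 = 0.845955
P(Subpopulation II | x) ≈ 0.415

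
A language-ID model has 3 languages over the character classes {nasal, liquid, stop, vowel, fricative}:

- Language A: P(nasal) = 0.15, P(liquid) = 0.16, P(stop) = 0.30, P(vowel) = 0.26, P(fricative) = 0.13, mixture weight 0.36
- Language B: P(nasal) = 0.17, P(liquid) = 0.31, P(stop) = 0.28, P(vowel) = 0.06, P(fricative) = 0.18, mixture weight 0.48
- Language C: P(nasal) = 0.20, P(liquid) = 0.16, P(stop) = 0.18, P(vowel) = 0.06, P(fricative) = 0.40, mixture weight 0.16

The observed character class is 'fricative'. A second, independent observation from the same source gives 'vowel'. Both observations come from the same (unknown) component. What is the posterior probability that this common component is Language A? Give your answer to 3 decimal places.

Posterior ∝ prior × likelihood, so P(k | x) ∝ π_k f_k(x); normalise over all components.
Since both observations come from the same component, the likelihood for component k is f_k(x₁)·f_k(x₂).
  L_A = [P(fricative | comp) = 0.13] × [0.26] = 0.0338
  L_B = [P(fricative | comp) = 0.18] × [0.06] = 0.0108
  L_C = [P(fricative | comp) = 0.40] × [0.06] = 0.024
Prior × likelihood for each component:
  π_A·L_A = 0.36 × 0.0338 = 0.012168
  π_B·L_B = 0.48 × 0.0108 = 0.005184
  π_C·L_C = 0.16 × 0.024 = 0.00384
Denominator: 0.012168 + 0.005184 + 0.00384 = 0.021192
So the posterior for Language A is 0.012168 / 0.021192 ≈ 0.574.

0.574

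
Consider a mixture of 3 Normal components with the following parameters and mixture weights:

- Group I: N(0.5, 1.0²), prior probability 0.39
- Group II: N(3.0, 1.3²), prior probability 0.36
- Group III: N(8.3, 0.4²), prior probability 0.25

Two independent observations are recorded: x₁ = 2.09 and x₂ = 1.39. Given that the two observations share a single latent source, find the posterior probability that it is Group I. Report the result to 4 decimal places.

0.4891

The responsibility of component k is π_k f_k(x) divided by Σ_j π_j f_j(x).
Since both observations come from the same component, the likelihood for component k is f_k(x₁)·f_k(x₂).
  f_I = [0.112704] × [0.268477] = 0.0302585
  f_II = [0.240195] × [0.142531] = 0.0342353
  f_III = [4.57932e-53] × [1.57235e-65] = 7.20028e-118
Multiply by the mixture weights:
  π_I·f_I = 0.39 × 0.0302585 = 0.0118008
  π_II·f_II = 0.36 × 0.0342353 = 0.0123247
  π_III·f_III = 0.25 × 7.20028e-118 = 1.80007e-118
Sum: 0.0118008 + 0.0123247 + 1.80007e-118 = 0.0241255
P(Group I | x) = 0.0118008 / 0.0241255 ≈ 0.4891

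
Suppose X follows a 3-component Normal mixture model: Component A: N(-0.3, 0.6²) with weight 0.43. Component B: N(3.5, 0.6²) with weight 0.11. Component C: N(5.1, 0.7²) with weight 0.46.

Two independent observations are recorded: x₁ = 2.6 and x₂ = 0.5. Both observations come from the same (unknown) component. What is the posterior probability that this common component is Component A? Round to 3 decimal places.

P(component k | x) = w_k·f_k(x) / marginal(x), where marginal(x) = Σ_j w_j·f_j(x).
Since both observations come from the same component, the likelihood for component k is f_k(x₁)·f_k(x₂).
  L_A = [(1/(0.6·√(2π)))·exp(−(2.6−-0.3)²/(2·0.6²)) = 0.664904·exp(-11.68056) = 5.62287e-06] × [0.27335] = 1.53701e-06
  L_B = [(1/(0.6·√(2π)))·exp(−(2.6−3.5)²/(2·0.6²)) = 0.664904·exp(-1.12500) = 0.215863] × [2.47787e-06] = 5.34879e-07
  L_C = [(1/(0.7·√(2π)))·exp(−(2.6−5.1)²/(2·0.7²)) = 0.569918·exp(-6.37755) = 0.000968449] × [2.39109e-10] = 2.31565e-13
Weight by the priors:
  w_A·L_A = 0.43 × 1.53701e-06 = 6.60915e-07
  w_B·L_B = 0.11 × 5.34879e-07 = 5.88367e-08
  w_C·L_C = 0.46 × 2.31565e-13 = 1.0652e-13
Denominator: 6.60915e-07 + 5.88367e-08 + 1.0652e-13 = 7.19752e-07
So the posterior for Component A is 6.60915e-07 / 7.19752e-07 ≈ 0.918.

0.918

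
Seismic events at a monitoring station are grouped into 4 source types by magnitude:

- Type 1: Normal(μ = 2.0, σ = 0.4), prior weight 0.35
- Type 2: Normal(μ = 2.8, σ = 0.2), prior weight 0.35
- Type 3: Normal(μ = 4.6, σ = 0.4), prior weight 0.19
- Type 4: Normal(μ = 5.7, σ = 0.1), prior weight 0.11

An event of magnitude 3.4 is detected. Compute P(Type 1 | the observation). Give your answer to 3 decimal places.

0.072

The responsibility of component k is π_k f_k(x) divided by Σ_j π_j f_j(x).
Component likelihoods at x = 3.4:
  L_1 = (1/(0.4·√(2π)))·exp(−(3.4−2.0)²/(2·0.4²)) = 0.997356·exp(-6.12500) = 0.00218171
  L_2 = (1/(0.2·√(2π)))·exp(−(3.4−2.8)²/(2·0.2²)) = 1.994711·exp(-4.50000) = 0.0221592
  L_3 = (1/(0.4·√(2π)))·exp(−(3.4−4.6)²/(2·0.4²)) = 0.997356·exp(-4.50000) = 0.0110796
  L_4 = (1/(0.1·√(2π)))·exp(−(3.4−5.7)²/(2·0.1²)) = 3.989423·exp(-264.50000) = 5.37056e-115
Weight by the priors:
  π_1·L_1 = 0.35 × 0.00218171 = 0.000763597
  π_2·L_2 = 0.35 × 0.0221592 = 0.00775573
  π_3·L_3 = 0.19 × 0.0110796 = 0.00210513
  π_4·L_4 = 0.11 × 5.37056e-115 = 5.90762e-116
Denominator: 0.000763597 + 0.00775573 + 0.00210513 + 5.90762e-116 = 0.0106245
P(Type 1 | the observation) ≈ 0.072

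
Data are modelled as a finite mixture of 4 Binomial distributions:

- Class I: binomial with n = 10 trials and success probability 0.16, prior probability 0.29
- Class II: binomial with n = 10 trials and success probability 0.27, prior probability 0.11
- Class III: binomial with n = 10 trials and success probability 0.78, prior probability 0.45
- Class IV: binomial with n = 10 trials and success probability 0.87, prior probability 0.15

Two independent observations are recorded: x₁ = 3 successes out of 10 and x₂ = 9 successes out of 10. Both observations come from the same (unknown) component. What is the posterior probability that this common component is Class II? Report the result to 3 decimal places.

0.010

Posterior ∝ prior × likelihood, so P(k | x) ∝ P(Z=k) f_k(x); normalise over all components.
Since both observations come from the same component, the likelihood for component k is f_k(x₁)·f_k(x₂).
  f_I = [0.145043] × [5.77244e-07] = 8.3725e-08
  f_II = [0.260935] × [5.56669e-05] = 1.45254e-05
  f_III = [0.00142044] × [0.235112] = 0.000333963
  f_IV = [4.95841e-05] × [0.371207] = 1.8406e-05
Multiply by the mixture weights:
  P(Z=I)·f_I = 0.29 × 8.3725e-08 = 2.42803e-08
  P(Z=II)·f_II = 0.11 × 1.45254e-05 = 1.5978e-06
  P(Z=III)·f_III = 0.45 × 0.000333963 = 0.000150283
  P(Z=IV)·f_IV = 0.15 × 1.8406e-05 = 2.7609e-06
Sum: 2.42803e-08 + 1.5978e-06 + 0.000150283 + 2.7609e-06 = 0.000154666
P(Class II | x₁, x₂) = 1.5978e-06 / 0.000154666 ≈ 0.010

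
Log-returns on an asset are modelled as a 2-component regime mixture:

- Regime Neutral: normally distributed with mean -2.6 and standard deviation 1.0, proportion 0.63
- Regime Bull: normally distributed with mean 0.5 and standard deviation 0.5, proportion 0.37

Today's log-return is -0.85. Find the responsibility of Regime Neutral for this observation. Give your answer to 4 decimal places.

0.8758

By Bayes' theorem, P(k | x) = P(Z=k) f_k(x) / Σ_j P(Z=j) f_j(x).
Evaluate each component's likelihood at the observed value:
  L_Neutral = (1/(1.0·√(2π)))·exp(−(-0.85−-2.6)²/(2·1.0²)) = 0.398942·exp(-1.53125) = 0.0862773
  L_Bull = (1/(0.5·√(2π)))·exp(−(-0.85−0.5)²/(2·0.5²)) = 0.797885·exp(-3.64500) = 0.0208419
Prior × likelihood for each component:
  P(Z=Neutral)·L_Neutral = 0.63 × 0.0862773 = 0.0543547
  P(Z=Bull)·L_Bull = 0.37 × 0.0208419 = 0.00771149
Denominator: 0.0543547 + 0.00771149 = 0.0620662
Responsibility of Regime Neutral: 0.0543547 / 0.0620662 ≈ 0.8758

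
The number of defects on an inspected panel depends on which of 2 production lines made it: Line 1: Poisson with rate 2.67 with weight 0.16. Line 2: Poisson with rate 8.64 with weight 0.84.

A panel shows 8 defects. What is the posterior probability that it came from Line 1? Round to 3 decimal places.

0.006

By Bayes' theorem, P(k | x) = π_k f_k(x) / Σ_j π_j f_j(x).
Poisson probabilities:
  f_1 = 0.00443612
  f_2 = 0.136234
Prior × likelihood for each component:
  π_1·f_1 = 0.16 × 0.00443612 = 0.000709779
  π_2·f_2 = 0.84 × 0.136234 = 0.114436
Normaliser: 0.000709779 + 0.114436 = 0.115146
P(Line 1 | the observation) ≈ 0.006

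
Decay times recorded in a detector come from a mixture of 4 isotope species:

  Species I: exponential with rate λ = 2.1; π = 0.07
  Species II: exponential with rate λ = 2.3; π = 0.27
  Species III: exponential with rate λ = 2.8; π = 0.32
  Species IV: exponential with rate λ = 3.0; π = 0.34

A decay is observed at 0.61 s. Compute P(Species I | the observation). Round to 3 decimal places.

0.079

The responsibility of component k is π_k f_k(x) divided by Σ_j π_j f_j(x).
Component likelihoods at x = 0.61 s:
  p_I = 0.583295
  p_II = 0.565474
  p_III = 0.507438
  p_IV = 0.481241
Multiply by the mixture weights:
  π_I·p_I = 0.07 × 0.583295 = 0.0408306
  π_II·p_II = 0.27 × 0.565474 = 0.152678
  π_III·p_III = 0.32 × 0.507438 = 0.16238
  π_IV·p_IV = 0.34 × 0.481241 = 0.163622
Marginal: 0.0408306 + 0.152678 + 0.16238 + 0.163622 = 0.519511
Responsibility of Species I: 0.0408306 / 0.519511 ≈ 0.079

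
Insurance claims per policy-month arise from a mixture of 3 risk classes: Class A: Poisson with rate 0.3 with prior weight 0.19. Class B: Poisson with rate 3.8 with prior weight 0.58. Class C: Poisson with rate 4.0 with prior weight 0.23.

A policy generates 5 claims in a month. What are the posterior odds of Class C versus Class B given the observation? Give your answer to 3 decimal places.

0.420

The posterior odds equal the prior odds times the likelihood ratio: (π_i/π_j)·(f_i(x)/f_j(x)).
Evaluate each component's likelihood at the observed value:
  L_A = 1.50016e-05
  L_B = 0.147713
  L_C = 0.156293
Odds = (0.23/0.58) × (0.156293/0.147713) = 0.396552 × 1.05809 ≈ 0.420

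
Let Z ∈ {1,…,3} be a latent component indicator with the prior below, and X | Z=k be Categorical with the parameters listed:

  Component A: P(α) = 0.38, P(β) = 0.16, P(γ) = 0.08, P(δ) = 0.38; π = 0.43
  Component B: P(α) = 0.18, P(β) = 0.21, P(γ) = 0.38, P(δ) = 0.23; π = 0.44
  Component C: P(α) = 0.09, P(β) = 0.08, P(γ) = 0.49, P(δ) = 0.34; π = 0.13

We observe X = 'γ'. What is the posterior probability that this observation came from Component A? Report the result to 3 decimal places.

0.130

Posterior ∝ prior × likelihood, so P(k | x) ∝ π_k f_k(x); normalise over all components.
Component likelihoods at x = 'γ':
  f_A = 0.08
  f_B = 0.38
  f_C = 0.49
Weight by the priors:
  π_A·f_A = 0.43 × 0.08 = 0.0344
  π_B·f_B = 0.44 × 0.38 = 0.1672
  π_C·f_C = 0.13 × 0.49 = 0.0637
Evidence: 0.0344 + 0.1672 + 0.0637 = 0.2653
Responsibility of Component A: 0.0344 / 0.2653 ≈ 0.130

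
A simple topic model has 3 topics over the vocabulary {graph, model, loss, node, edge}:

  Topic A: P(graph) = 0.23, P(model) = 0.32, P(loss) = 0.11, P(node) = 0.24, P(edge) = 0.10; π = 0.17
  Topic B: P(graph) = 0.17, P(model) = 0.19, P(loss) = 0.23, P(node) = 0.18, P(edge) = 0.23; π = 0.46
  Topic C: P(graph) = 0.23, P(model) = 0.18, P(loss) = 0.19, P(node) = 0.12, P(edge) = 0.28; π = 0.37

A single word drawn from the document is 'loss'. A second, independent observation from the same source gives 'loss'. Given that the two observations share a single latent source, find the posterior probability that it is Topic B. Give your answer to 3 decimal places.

0.612

The responsibility of component k is P(Z=k) f_k(x) divided by Σ_j P(Z=j) f_j(x).
Since both observations come from the same component, the likelihood for component k is f_k(x₁)·f_k(x₂).
  f_A = [P(loss | comp) = 0.11] × [0.11] = 0.0121
  f_B = [P(loss | comp) = 0.23] × [0.23] = 0.0529
  f_C = [P(loss | comp) = 0.19] × [0.19] = 0.0361
Weight by the priors:
  P(Z=A)·f_A = 0.17 × 0.0121 = 0.002057
  P(Z=B)·f_B = 0.46 × 0.0529 = 0.024334
  P(Z=C)·f_C = 0.37 × 0.0361 = 0.013357
Normaliser: 0.002057 + 0.024334 + 0.013357 = 0.039748
P(Topic B | x) = 0.024334 / 0.039748 ≈ 0.612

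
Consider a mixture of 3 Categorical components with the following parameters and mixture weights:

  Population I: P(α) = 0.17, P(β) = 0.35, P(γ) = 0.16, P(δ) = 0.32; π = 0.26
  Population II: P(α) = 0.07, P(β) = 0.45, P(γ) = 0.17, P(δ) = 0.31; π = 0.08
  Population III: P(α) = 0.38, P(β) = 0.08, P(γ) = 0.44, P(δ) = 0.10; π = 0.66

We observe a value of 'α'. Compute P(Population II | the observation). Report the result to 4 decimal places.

P(component k | x) = w_k·f_k(x) / marginal(x), where marginal(x) = Σ_j w_j·f_j(x).
Evaluate each component's likelihood at the observed value:
  p_I = P(α | comp) = 0.17
  p_II = P(α | comp) = 0.07
  p_III = P(α | comp) = 0.38
Multiply by the mixture weights:
  w_I·p_I = 0.26 × 0.17 = 0.0442
  w_II·p_II = 0.08 × 0.07 = 0.0056
  w_III·p_III = 0.66 × 0.38 = 0.2508
Sum: 0.0442 + 0.0056 + 0.2508 = 0.3006
P(Population II | the observation) ≈ 0.0186

0.0186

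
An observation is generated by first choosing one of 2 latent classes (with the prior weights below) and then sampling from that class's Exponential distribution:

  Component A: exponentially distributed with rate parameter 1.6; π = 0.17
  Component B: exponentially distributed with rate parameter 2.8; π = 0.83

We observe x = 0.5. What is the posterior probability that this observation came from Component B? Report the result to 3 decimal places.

0.824

Apply Bayes' rule: the posterior for each component is proportional to its prior times its likelihood at x.
Component likelihoods at x = 0.5:
  f_A = 1.6·e^(−1.6·0.5) = 1.6·e^(−0.8000) = 0.718926
  f_B = 2.8·e^(−2.8·0.5) = 2.8·e^(−1.4000) = 0.690471
Unnormalised posteriors:
  w_A·f_A = 0.17 × 0.718926 = 0.122217
  w_B·f_B = 0.83 × 0.690471 = 0.573091
Evidence: 0.122217 + 0.573091 = 0.695309
Responsibility of Component B: 0.573091 / 0.695309 ≈ 0.824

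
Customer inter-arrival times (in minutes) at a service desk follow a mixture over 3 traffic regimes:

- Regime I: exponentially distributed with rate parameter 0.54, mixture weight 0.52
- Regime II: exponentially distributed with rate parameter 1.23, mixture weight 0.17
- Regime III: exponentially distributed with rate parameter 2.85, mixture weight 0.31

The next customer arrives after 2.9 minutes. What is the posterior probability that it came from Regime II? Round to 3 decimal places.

0.091

The responsibility of component k is π_k f_k(x) divided by Σ_j π_j f_j(x).
Evaluate each component's likelihood at the observed value:
  L_I = 0.112795
  L_II = 0.0347358
  L_III = 0.000733501
Multiply by the mixture weights:
  π_I·L_I = 0.52 × 0.112795 = 0.0586532
  π_II·L_II = 0.17 × 0.0347358 = 0.00590508
  π_III·L_III = 0.31 × 0.000733501 = 0.000227385
Sum: 0.0586532 + 0.00590508 + 0.000227385 = 0.0647857
P(Regime II | x) ≈ 0.091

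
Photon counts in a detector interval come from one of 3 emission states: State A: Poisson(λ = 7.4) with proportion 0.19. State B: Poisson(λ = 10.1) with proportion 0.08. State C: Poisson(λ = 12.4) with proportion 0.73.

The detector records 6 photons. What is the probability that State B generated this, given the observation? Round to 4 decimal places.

0.1042

Posterior ∝ prior × likelihood, so P(k | x) ∝ P(Z=k) f_k(x); normalise over all components.
Component likelihoods at x = 6 photons:
  f_A = e^(−7.4)·7.4^6/6! = 0.139405
  f_B = e^(−10.1)·10.1^6/6! = 0.060565
  f_C = e^(−12.4)·12.4^6/6! = 0.0207944
Weight by the priors:
  P(Z=A)·f_A = 0.19 × 0.139405 = 0.026487
  P(Z=B)·f_B = 0.08 × 0.060565 = 0.0048452
  P(Z=C)·f_C = 0.73 × 0.0207944 = 0.0151799
Denominator: 0.026487 + 0.0048452 + 0.0151799 = 0.0465121
So the posterior for State B is 0.0048452 / 0.0465121 ≈ 0.1042.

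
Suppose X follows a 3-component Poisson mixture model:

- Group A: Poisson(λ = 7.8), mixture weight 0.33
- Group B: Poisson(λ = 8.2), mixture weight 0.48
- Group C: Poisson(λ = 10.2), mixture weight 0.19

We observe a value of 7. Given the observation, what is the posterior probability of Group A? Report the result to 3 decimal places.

By Bayes' theorem, P(k | x) = π_k f_k(x) / Σ_j π_j f_j(x).
Evaluate each component's likelihood at the observed value:
  p_A = 0.142802
  p_B = 0.135848
  p_C = 0.0847163
Prior × likelihood for each component:
  π_A·p_A = 0.33 × 0.142802 = 0.0471247
  π_B·p_B = 0.48 × 0.135848 = 0.0652068
  π_C·p_C = 0.19 × 0.0847163 = 0.0160961
Normaliser: 0.0471247 + 0.0652068 + 0.0160961 = 0.128428
So the posterior for Group A is 0.0471247 / 0.128428 ≈ 0.367.

0.367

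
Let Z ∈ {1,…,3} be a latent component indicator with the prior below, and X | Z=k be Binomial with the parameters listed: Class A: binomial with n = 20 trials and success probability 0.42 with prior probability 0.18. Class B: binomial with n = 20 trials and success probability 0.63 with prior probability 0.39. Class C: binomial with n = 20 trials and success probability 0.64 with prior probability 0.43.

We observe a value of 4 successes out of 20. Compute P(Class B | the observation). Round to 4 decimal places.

By Bayes' theorem, P(k | x) = P(Z=k) f_k(x) / Σ_j P(Z=j) f_j(x).
Binomial probabilities:
  L_A = 0.0247251
  L_B = 9.41637e-05
  L_C = 6.46925e-05
Unnormalised posteriors:
  P(Z=A)·L_A = 0.18 × 0.0247251 = 0.00445053
  P(Z=B)·L_B = 0.39 × 9.41637e-05 = 3.67238e-05
  P(Z=C)·L_C = 0.43 × 6.46925e-05 = 2.78178e-05
Denominator: 0.00445053 + 3.67238e-05 + 2.78178e-05 = 0.00451507
P(Class B | data) ≈ 0.0081

0.0081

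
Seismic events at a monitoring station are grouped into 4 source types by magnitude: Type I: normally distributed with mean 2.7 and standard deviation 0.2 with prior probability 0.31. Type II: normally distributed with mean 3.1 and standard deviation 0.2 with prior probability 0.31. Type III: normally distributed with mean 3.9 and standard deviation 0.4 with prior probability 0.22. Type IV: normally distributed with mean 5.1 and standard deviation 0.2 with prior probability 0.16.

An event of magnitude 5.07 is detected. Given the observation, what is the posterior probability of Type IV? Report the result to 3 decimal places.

0.990

Apply Bayes' rule: the posterior for each component is proportional to its prior times its likelihood at x.
Evaluate each component's likelihood at the observed value:
  L_I = (1/(0.2·√(2π)))·exp(−(5.07−2.7)²/(2·0.2²)) = 1.994711·exp(-70.21125) = 6.4198e-31
  L_II = (1/(0.2·√(2π)))·exp(−(5.07−3.1)²/(2·0.2²)) = 1.994711·exp(-48.51125) = 1.70495e-21
  L_III = (1/(0.4·√(2π)))·exp(−(5.07−3.9)²/(2·0.4²)) = 0.997356·exp(-4.27781) = 0.0138363
  L_IV = (1/(0.2·√(2π)))·exp(−(5.07−5.1)²/(2·0.2²)) = 1.994711·exp(-0.01125) = 1.9724
Unnormalised posteriors:
  w_I·L_I = 0.31 × 6.4198e-31 = 1.99014e-31
  w_II·L_II = 0.31 × 1.70495e-21 = 5.28535e-22
  w_III·L_III = 0.22 × 0.0138363 = 0.00304398
  w_IV·L_IV = 0.16 × 1.9724 = 0.315583
Normaliser: 1.99014e-31 + 5.28535e-22 + 0.00304398 + 0.315583 = 0.318627
Responsibility of Type IV: 0.315583 / 0.318627 ≈ 0.990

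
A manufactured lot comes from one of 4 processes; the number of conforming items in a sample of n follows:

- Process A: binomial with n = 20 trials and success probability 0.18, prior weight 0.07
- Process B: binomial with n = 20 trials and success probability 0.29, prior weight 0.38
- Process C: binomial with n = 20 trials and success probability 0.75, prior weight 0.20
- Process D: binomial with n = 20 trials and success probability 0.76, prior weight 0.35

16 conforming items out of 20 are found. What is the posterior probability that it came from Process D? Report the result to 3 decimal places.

0.648

The responsibility of component k is P(Z=k) f_k(x) divided by Σ_j P(Z=j) f_j(x).
Binomial probabilities:
  p_A = 2.66017e-09
  p_B = 3.08102e-06
  p_C = 0.189685
  p_D = 0.199139
Unnormalised posteriors:
  P(Z=A)·p_A = 0.07 × 2.66017e-09 = 1.86212e-10
  P(Z=B)·p_B = 0.38 × 3.08102e-06 = 1.17079e-06
  P(Z=C)·p_C = 0.20 × 0.189685 = 0.0379371
  P(Z=D)·p_D = 0.35 × 0.199139 = 0.0696986
Normaliser: 1.86212e-10 + 1.17079e-06 + 0.0379371 + 0.0696986 = 0.107637
P(Process D | data) ≈ 0.648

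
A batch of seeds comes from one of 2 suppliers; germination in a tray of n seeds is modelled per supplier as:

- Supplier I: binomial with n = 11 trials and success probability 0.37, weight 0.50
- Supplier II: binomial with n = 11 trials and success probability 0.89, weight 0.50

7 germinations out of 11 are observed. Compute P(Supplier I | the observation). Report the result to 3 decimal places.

P(component k | x) = w_k·f_k(x) / marginal(x), where marginal(x) = Σ_j w_j·f_j(x).
Binomial probabilities:
  f_I = C(11,7)·0.37^7·0.63^4 = 330·0.000949319·0.15753 = 0.0493501
  f_II = C(11,7)·0.89^7·0.11^4 = 330·0.442313·0.00014641 = 0.0213705
Unnormalised posteriors:
  w_I·f_I = 0.50 × 0.0493501 = 0.0246751
  w_II·f_II = 0.50 × 0.0213705 = 0.0106853
Denominator: 0.0246751 + 0.0106853 = 0.0353603
P(Supplier I | x) = 0.0246751 / 0.0353603 ≈ 0.698

0.698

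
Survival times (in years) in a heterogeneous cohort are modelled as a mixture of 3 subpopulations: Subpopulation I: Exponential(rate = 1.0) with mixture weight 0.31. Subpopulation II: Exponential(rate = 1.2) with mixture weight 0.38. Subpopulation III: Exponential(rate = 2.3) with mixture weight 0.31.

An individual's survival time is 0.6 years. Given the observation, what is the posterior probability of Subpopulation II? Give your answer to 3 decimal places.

Posterior ∝ prior × likelihood, so P(k | x) ∝ w_k f_k(x); normalise over all components.
Evaluate each component's likelihood at the observed value:
  f_I = 1.0·e^(−1.0·0.6) = 1.0·e^(−0.6000) = 0.548812
  f_II = 1.2·e^(−1.2·0.6) = 1.2·e^(−0.7200) = 0.584103
  f_III = 2.3·e^(−2.3·0.6) = 2.3·e^(−1.3800) = 0.578631
Unnormalised posteriors:
  w_I·f_I = 0.31 × 0.548812 = 0.170132
  w_II·f_II = 0.38 × 0.584103 = 0.221959
  w_III·f_III = 0.31 × 0.578631 = 0.179376
Sum: 0.170132 + 0.221959 + 0.179376 = 0.571466
Responsibility of Subpopulation II: 0.221959 / 0.571466 ≈ 0.388

0.388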